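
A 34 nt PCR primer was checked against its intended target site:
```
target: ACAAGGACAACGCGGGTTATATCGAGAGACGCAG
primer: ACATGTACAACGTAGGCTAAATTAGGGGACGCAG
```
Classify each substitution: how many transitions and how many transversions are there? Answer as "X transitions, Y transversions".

7 transitions, 3 transversions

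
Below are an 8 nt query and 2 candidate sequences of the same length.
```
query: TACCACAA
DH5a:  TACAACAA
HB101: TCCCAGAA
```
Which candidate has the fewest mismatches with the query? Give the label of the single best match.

DH5a differs at 1 base; HB101 differs at 2 bases. The closest is DH5a.

DH5a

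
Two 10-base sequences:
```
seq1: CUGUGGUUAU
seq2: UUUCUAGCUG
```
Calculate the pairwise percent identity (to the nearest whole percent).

10%

9 positions differ (1, 3, 4, 5, 6, 7, 8, 9, 10), so 1 of 10 match: 1/10 = 10%.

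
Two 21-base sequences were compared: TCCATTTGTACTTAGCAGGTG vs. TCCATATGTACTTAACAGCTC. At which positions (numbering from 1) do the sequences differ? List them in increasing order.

6, 15, 19, 21

Differences at position 6 (T→A), position 15 (G→A), position 19 (G→C), position 21 (G→C).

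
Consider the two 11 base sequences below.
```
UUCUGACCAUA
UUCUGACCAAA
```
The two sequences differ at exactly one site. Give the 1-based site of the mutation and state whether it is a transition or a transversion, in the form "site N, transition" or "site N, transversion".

site 10, transversion

The sequences differ only at site 10: U→A (pyrimidine→purine), a transversion.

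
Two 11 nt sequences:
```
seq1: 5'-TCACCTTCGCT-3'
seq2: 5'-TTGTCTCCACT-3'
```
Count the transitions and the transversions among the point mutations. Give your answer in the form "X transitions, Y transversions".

Transitions (purine↔purine or pyrimidine↔pyrimidine): 2 C→T, 3 A→G, 4 C→T, 7 T→C, 9 G→A.
Transversions (purine↔pyrimidine): none.

5 transitions, 0 transversions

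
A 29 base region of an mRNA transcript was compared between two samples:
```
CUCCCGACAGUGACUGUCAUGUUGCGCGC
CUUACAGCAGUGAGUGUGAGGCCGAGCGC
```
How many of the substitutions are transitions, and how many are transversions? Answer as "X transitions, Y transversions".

Mismatches (1-based):
base 3: C→U (pyrimidine→pyrimidine, transition)
base 4: C→A (pyrimidine→purine, transversion)
base 6: G→A (purine→purine, transition)
base 7: A→G (purine→purine, transition)
base 14: C→G (pyrimidine→purine, transversion)
base 18: C→G (pyrimidine→purine, transversion)
base 20: U→G (pyrimidine→purine, transversion)
base 22: U→C (pyrimidine→pyrimidine, transition)
base 23: U→C (pyrimidine→pyrimidine, transition)
base 25: C→A (pyrimidine→purine, transversion)

5 transitions, 5 transversions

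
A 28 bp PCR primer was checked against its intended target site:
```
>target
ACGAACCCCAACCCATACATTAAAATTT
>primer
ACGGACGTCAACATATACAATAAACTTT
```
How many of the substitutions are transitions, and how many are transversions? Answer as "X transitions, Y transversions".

Mismatches (1-based):
position 4: A→G (purine→purine, transition)
position 7: C→G (pyrimidine→purine, transversion)
position 8: C→T (pyrimidine→pyrimidine, transition)
position 13: C→A (pyrimidine→purine, transversion)
position 14: C→T (pyrimidine→pyrimidine, transition)
position 20: T→A (pyrimidine→purine, transversion)
position 25: A→C (purine→pyrimidine, transversion)

3 transitions, 4 transversions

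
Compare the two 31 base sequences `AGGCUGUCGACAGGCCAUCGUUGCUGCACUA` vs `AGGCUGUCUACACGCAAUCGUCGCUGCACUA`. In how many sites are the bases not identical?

Comparing position by position, 4 sites differ: 9 (G/U), 13 (G/C), 16 (C/A), 22 (U/C).

4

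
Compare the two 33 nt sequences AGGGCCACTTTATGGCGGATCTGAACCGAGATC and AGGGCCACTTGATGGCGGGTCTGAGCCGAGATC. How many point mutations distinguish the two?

3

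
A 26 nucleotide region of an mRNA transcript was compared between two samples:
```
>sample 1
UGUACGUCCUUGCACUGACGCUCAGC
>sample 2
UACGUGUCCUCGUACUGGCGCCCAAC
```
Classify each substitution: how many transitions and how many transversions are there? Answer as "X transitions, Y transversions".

9 transitions, 0 transversions

Transitions (purine↔purine or pyrimidine↔pyrimidine): 2 G→A, 3 U→C, 4 A→G, 5 C→U, 11 U→C, 13 C→U, 18 A→G, 22 U→C, 25 G→A.
Transversions (purine↔pyrimidine): none.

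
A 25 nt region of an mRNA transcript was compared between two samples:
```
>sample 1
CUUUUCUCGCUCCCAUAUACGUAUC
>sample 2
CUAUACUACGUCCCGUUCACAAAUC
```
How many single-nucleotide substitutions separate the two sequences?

10

Comparing position by position, 10 sites differ: 3 (U/A), 5 (U/A), 8 (C/A), 9 (G/C), 10 (C/G), 15 (A/G), 17 (A/U), 18 (U/C), 21 (G/A), 22 (U/A).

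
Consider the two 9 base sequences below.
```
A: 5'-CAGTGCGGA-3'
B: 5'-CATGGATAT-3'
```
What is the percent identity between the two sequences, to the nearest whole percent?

Mismatches at positions 3, 4, 6, 7, 8, 9 (1-based): 6 of 9.
Identical positions: 3/9 = 33.33% → 33%.

33%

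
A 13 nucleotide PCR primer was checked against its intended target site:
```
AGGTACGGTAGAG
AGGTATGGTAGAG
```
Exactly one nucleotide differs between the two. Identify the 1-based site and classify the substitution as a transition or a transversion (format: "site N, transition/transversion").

site 6, transition

The sequences differ only at site 6: C→T (pyrimidine→pyrimidine), a transition.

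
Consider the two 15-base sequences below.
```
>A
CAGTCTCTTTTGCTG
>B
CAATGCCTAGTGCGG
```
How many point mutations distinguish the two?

Comparing position by position, 6 sites differ: 3 (G/A), 5 (C/G), 6 (T/C), 9 (T/A), 10 (T/G), 14 (T/G).

6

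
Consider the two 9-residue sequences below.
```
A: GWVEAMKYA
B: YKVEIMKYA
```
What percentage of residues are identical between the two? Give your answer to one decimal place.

66.7%

Mismatches at positions 1, 2, 5 (1-based): 3 of 9.
Identical positions: 6/9 = 66.67% → 66.7%.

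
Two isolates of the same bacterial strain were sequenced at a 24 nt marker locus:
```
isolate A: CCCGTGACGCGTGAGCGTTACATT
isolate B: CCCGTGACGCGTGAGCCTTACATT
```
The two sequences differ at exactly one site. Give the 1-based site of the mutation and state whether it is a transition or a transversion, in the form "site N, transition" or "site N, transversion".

site 17, transversion

The sequences differ only at site 17: G→C (purine→pyrimidine), a transversion.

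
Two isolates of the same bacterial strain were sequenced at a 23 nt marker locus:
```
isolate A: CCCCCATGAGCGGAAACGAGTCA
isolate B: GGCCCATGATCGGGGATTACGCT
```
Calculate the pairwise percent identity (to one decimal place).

56.5%

10 positions differ (1, 2, 10, 14, 15, 17, 18, 20, 21, 23), so 13 of 23 match: 13/23 = 56.52%.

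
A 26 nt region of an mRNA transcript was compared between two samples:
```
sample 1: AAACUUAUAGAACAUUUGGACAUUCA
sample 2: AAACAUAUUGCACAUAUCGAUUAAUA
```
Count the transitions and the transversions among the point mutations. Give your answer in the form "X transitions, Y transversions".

2 transitions, 8 transversions

Mismatches (1-based):
position 5: U→A (pyrimidine→purine, transversion)
position 9: A→U (purine→pyrimidine, transversion)
position 11: A→C (purine→pyrimidine, transversion)
position 16: U→A (pyrimidine→purine, transversion)
position 18: G→C (purine→pyrimidine, transversion)
position 21: C→U (pyrimidine→pyrimidine, transition)
position 22: A→U (purine→pyrimidine, transversion)
position 23: U→A (pyrimidine→purine, transversion)
position 24: U→A (pyrimidine→purine, transversion)
position 25: C→U (pyrimidine→pyrimidine, transition)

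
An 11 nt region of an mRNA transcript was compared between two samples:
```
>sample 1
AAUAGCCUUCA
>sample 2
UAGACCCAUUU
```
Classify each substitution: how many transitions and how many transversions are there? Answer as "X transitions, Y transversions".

1 transition, 5 transversions

Mismatches (1-based):
position 1: A→U (purine→pyrimidine, transversion)
position 3: U→G (pyrimidine→purine, transversion)
position 5: G→C (purine→pyrimidine, transversion)
position 8: U→A (pyrimidine→purine, transversion)
position 10: C→U (pyrimidine→pyrimidine, transition)
position 11: A→U (purine→pyrimidine, transversion)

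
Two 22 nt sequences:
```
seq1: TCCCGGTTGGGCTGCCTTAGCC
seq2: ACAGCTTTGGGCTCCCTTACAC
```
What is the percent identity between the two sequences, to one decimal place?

63.6%

Mismatches at positions 1, 3, 4, 5, 6, 14, 20, 21 (1-based): 8 of 22.
Identical positions: 14/22 = 63.64% → 63.6%.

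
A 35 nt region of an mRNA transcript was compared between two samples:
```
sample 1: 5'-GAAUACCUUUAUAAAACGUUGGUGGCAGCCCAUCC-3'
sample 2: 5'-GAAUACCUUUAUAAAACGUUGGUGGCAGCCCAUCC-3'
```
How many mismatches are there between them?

The two sequences are identical at every position.

0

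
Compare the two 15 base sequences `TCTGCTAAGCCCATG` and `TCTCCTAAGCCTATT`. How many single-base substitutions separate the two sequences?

The sequences differ at positions 4, 12, 15 (1-based) — 3 in total.

3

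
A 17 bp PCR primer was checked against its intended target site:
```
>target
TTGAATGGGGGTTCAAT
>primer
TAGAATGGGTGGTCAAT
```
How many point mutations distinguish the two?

3

Mismatches (1-based): base 2: T→A; base 10: G→T; base 12: T→G.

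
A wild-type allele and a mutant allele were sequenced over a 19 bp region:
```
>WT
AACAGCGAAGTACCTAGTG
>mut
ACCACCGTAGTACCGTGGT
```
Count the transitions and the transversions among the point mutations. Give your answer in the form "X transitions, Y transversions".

0 transitions, 7 transversions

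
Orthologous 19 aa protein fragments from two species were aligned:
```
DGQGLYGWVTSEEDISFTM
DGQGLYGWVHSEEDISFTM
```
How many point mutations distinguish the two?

Comparing position by position, 1 position differs: 10 (T/H).

1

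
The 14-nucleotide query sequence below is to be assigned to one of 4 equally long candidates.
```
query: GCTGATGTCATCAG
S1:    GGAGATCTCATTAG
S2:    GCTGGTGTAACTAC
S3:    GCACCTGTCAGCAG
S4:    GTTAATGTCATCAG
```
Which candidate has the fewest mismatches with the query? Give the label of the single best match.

S1 differs at 4 positions; S2 differs at 5 positions; S3 differs at 4 positions; S4 differs at 2 positions. The closest is S4.

S4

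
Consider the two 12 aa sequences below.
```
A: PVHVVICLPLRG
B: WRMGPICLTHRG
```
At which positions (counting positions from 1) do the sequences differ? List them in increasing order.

Scanning 1-based: 1: P/W; 2: V/R; 3: H/M; 4: V/G; 5: V/P; 9: P/T; 10: L/H.

1, 2, 3, 4, 5, 9, 10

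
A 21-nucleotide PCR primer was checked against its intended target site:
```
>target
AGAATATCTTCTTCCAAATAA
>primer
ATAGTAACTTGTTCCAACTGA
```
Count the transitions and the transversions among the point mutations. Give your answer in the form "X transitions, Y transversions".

2 transitions, 4 transversions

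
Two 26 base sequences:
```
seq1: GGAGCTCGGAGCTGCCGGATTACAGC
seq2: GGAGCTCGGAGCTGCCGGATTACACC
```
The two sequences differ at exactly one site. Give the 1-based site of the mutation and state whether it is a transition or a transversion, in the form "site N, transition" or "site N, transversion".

site 25, transversion

Site 25 changes G→C. G is a purine and C is a pyrimidine, so this is a transversion.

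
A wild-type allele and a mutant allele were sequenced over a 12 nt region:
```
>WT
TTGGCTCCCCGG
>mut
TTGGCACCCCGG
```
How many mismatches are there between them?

The sequences differ at positions 6 (1-based) — 1 in total.

1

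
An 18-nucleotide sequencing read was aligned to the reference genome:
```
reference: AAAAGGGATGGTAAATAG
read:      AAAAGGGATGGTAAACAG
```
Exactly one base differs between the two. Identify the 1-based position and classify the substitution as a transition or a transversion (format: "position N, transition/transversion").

position 16, transition

The sequences differ only at position 16: T→C (pyrimidine→pyrimidine), a transition.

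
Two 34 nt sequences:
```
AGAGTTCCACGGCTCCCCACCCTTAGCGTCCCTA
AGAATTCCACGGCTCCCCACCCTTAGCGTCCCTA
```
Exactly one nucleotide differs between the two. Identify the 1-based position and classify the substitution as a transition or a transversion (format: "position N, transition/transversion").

position 4, transition

The sequences differ only at position 4: G→A (purine→purine), a transition.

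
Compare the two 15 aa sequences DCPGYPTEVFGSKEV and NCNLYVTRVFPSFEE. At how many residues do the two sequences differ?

The sequences differ at residues 1, 3, 4, 6, 8, 11, 13, 15 (1-based) — 8 in total.

8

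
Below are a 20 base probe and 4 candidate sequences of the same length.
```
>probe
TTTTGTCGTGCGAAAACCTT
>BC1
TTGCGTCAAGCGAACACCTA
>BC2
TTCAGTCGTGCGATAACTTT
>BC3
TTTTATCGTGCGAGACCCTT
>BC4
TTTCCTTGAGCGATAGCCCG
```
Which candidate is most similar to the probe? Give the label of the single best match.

Hamming distances to probe — BC1: 6; BC2: 4; BC3: 3; BC4: 8.
Smallest is BC3 with 3 mismatches.

BC3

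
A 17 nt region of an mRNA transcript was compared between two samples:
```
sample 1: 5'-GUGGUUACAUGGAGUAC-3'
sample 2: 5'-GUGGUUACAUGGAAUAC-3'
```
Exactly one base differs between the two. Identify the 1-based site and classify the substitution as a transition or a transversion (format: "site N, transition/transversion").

site 14, transition

Site 14 changes G→A. G is a purine and A is a purine, so this is a transition.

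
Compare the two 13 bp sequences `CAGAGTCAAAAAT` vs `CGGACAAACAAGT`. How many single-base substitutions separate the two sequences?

6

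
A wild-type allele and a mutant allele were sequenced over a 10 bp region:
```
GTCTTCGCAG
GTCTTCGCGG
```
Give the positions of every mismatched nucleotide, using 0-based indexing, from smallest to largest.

Differences at position 8 (A→G).

8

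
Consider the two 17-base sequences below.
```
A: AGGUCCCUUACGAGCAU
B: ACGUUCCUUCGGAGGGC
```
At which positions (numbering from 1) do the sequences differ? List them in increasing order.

2, 5, 10, 11, 15, 16, 17

Differences at position 2 (G→C), position 5 (C→U), position 10 (A→C), position 11 (C→G), position 15 (C→G), position 16 (A→G), position 17 (U→C).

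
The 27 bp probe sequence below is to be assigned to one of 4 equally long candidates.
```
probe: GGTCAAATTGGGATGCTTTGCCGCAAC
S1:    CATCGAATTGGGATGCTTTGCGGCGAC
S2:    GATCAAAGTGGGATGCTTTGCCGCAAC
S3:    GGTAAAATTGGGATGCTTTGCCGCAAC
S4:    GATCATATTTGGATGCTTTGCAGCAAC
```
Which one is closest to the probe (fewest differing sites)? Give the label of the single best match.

S3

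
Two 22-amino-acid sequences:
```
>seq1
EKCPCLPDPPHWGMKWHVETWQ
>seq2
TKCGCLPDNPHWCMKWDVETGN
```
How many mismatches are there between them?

7

The sequences differ at positions 1, 4, 9, 13, 17, 21, 22 (1-based) — 7 in total.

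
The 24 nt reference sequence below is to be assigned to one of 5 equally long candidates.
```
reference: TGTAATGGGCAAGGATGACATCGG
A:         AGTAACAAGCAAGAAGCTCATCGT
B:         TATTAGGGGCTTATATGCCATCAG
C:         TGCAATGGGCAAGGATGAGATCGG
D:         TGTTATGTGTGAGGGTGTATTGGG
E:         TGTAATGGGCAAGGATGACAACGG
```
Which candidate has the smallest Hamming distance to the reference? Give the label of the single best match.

E

Hamming distances to reference — A: 9; B: 9; C: 2; D: 9; E: 1.
Smallest is E with 1 mismatch.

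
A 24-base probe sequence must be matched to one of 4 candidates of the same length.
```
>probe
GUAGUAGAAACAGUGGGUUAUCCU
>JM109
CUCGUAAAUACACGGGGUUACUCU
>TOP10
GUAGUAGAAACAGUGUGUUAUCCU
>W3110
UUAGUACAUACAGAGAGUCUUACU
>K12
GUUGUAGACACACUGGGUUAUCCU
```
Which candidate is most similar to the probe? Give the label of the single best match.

TOP10

Hamming distances to probe — JM109: 8; TOP10: 1; W3110: 8; K12: 3.
Smallest is TOP10 with 1 mismatch.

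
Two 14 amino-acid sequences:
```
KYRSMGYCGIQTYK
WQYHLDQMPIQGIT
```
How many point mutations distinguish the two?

12

Comparing position by position, 12 positions differ: 1 (K/W), 2 (Y/Q), 3 (R/Y), 4 (S/H), 5 (M/L), 6 (G/D), 7 (Y/Q), 8 (C/M), 9 (G/P), 12 (T/G), 13 (Y/I), 14 (K/T).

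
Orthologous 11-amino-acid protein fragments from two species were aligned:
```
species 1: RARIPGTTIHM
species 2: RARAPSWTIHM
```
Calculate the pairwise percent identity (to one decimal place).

72.7%

Mismatches at positions 4, 6, 7 (1-based): 3 of 11.
Identical positions: 8/11 = 72.73% → 72.7%.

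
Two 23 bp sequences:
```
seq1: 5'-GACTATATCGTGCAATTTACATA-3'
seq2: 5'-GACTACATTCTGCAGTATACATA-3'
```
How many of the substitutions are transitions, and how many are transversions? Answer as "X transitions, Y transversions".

3 transitions, 2 transversions

Mismatches (1-based):
site 6: T→C (pyrimidine→pyrimidine, transition)
site 9: C→T (pyrimidine→pyrimidine, transition)
site 10: G→C (purine→pyrimidine, transversion)
site 15: A→G (purine→purine, transition)
site 17: T→A (pyrimidine→purine, transversion)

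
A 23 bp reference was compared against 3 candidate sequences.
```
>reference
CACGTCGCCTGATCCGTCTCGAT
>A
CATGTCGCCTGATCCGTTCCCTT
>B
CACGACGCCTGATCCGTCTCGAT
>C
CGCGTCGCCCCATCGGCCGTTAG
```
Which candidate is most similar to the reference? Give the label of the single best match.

Hamming distances to reference — A: 5; B: 1; C: 9.
Smallest is B with 1 mismatch.

B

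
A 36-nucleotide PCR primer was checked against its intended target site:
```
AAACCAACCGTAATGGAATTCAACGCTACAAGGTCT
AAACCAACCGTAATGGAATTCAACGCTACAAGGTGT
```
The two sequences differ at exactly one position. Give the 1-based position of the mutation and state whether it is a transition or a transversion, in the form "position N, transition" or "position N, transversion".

position 35, transversion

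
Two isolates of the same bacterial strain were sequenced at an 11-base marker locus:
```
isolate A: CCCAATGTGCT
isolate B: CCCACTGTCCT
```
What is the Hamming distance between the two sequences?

The sequences differ at positions 5, 9 (1-based) — 2 in total.

2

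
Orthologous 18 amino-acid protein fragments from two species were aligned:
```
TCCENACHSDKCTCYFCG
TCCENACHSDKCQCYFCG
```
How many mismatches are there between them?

Comparing position by position, 1 position differs: 13 (T/Q).

1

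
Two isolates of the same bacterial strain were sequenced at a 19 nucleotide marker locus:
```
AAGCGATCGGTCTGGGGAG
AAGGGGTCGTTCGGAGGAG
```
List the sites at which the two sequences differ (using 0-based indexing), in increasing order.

3, 5, 9, 12, 14

Differences at site 3 (C→G), site 5 (A→G), site 9 (G→T), site 12 (T→G), site 14 (G→A).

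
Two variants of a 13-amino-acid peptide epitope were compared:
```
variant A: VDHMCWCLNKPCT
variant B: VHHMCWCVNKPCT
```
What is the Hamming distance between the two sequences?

2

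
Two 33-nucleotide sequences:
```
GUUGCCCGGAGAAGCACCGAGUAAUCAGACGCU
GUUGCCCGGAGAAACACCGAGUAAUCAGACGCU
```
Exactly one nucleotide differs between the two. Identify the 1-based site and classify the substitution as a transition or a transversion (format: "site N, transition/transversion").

Site 14 changes G→A. G is a purine and A is a purine, so this is a transition.

site 14, transition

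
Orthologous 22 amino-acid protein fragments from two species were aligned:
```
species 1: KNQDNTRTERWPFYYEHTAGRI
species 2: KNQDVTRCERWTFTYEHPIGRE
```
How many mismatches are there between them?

7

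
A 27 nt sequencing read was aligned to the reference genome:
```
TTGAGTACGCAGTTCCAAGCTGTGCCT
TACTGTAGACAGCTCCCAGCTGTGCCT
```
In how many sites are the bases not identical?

The sequences differ at sites 2, 3, 4, 8, 9, 13, 17 (1-based) — 7 in total.

7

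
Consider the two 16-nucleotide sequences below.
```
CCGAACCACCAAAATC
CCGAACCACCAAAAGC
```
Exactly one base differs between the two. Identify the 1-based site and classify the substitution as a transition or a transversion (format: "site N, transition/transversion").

site 15, transversion

Site 15 changes T→G. T is a pyrimidine and G is a purine, so this is a transversion.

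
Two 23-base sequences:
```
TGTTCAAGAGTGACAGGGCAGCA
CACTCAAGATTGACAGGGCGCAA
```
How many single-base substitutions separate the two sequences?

Mismatches (1-based): site 1: T→C; site 2: G→A; site 3: T→C; site 10: G→T; site 20: A→G; site 21: G→C; site 22: C→A.

7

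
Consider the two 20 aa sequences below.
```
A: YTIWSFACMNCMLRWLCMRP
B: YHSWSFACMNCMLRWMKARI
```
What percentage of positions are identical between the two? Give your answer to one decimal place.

70.0%

Mismatches at positions 2, 3, 16, 17, 18, 20 (1-based): 6 of 20.
Identical positions: 14/20 = 70% → 70.0%.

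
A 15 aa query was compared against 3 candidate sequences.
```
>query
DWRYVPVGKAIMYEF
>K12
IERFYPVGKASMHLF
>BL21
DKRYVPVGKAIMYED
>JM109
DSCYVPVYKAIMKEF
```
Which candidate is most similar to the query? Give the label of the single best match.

Hamming distances to query — K12: 7; BL21: 2; JM109: 4.
Smallest is BL21 with 2 mismatches.

BL21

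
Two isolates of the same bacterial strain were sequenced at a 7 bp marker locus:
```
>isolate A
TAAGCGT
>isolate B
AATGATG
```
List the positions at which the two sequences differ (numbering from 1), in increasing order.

Differences at position 1 (T→A), position 3 (A→T), position 5 (C→A), position 6 (G→T), position 7 (T→G).

1, 3, 5, 6, 7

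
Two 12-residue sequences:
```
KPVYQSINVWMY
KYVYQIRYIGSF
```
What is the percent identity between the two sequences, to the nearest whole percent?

8 positions differ (2, 6, 7, 8, 9, 10, 11, 12), so 4 of 12 match: 4/12 = 33.33%.

33%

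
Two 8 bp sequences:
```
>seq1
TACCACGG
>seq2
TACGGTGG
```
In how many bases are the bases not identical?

3

The sequences differ at bases 4, 5, 6 (1-based) — 3 in total.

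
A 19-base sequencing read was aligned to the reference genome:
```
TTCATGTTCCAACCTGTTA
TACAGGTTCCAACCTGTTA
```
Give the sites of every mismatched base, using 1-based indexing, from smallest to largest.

2, 5

Scanning 1-based: 2: T/A; 5: T/G.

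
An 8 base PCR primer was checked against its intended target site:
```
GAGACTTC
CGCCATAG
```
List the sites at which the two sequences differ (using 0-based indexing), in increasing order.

0, 1, 2, 3, 4, 6, 7

Scanning 0-based: 0: G/C; 1: A/G; 2: G/C; 3: A/C; 4: C/A; 6: T/A; 7: C/G.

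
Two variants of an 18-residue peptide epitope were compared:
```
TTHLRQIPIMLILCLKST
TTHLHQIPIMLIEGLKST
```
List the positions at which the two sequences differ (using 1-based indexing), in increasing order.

5, 13, 14

Scanning 1-based: 5: R/H; 13: L/E; 14: C/G.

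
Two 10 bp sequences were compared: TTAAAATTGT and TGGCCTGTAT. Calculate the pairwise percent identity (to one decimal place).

7 positions differ (2, 3, 4, 5, 6, 7, 9), so 3 of 10 match: 3/10 = 30%.

30.0%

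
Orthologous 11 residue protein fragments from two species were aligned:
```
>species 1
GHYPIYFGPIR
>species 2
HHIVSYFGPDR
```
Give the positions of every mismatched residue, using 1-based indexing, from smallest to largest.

1, 3, 4, 5, 10

Differences at position 1 (G→H), position 3 (Y→I), position 4 (P→V), position 5 (I→S), position 10 (I→D).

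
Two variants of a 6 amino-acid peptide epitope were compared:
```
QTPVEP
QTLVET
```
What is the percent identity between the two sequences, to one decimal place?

2 positions differ (3, 6), so 4 of 6 match: 4/6 = 66.67%.

66.7%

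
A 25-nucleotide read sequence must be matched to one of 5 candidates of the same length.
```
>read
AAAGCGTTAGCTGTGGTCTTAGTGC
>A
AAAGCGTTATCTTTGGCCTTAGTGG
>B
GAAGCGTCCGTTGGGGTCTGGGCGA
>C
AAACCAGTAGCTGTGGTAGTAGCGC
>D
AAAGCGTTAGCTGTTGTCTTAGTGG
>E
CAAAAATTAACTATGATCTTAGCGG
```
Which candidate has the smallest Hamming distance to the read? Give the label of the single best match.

Hamming distances to read — A: 4; B: 9; C: 6; D: 2; E: 9.
Smallest is D with 2 mismatches.

D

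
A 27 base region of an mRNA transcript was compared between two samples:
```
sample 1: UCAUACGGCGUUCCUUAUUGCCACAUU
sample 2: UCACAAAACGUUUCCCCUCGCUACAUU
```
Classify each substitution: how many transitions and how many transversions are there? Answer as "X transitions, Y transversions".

Mismatches (1-based):
site 4: U→C (pyrimidine→pyrimidine, transition)
site 6: C→A (pyrimidine→purine, transversion)
site 7: G→A (purine→purine, transition)
site 8: G→A (purine→purine, transition)
site 13: C→U (pyrimidine→pyrimidine, transition)
site 15: U→C (pyrimidine→pyrimidine, transition)
site 16: U→C (pyrimidine→pyrimidine, transition)
site 17: A→C (purine→pyrimidine, transversion)
site 19: U→C (pyrimidine→pyrimidine, transition)
site 22: C→U (pyrimidine→pyrimidine, transition)

8 transitions, 2 transversions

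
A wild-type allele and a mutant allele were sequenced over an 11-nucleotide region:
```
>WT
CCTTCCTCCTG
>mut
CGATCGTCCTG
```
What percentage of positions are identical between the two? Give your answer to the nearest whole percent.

3 positions differ (2, 3, 6), so 8 of 11 match: 8/11 = 72.73%.

73%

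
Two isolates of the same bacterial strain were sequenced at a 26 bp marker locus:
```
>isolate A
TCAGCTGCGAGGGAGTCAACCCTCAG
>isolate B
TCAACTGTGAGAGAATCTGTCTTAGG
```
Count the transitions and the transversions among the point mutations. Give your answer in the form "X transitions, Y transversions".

Mismatches (1-based):
site 4: G→A (purine→purine, transition)
site 8: C→T (pyrimidine→pyrimidine, transition)
site 12: G→A (purine→purine, transition)
site 15: G→A (purine→purine, transition)
site 18: A→T (purine→pyrimidine, transversion)
site 19: A→G (purine→purine, transition)
site 20: C→T (pyrimidine→pyrimidine, transition)
site 22: C→T (pyrimidine→pyrimidine, transition)
site 24: C→A (pyrimidine→purine, transversion)
site 25: A→G (purine→purine, transition)

8 transitions, 2 transversions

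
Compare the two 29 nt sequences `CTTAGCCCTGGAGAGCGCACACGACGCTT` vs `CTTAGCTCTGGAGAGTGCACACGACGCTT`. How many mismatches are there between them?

2

The sequences differ at bases 7, 16 (1-based) — 2 in total.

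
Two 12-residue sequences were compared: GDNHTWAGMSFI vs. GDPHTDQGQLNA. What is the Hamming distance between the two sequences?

The sequences differ at residues 3, 6, 7, 9, 10, 11, 12 (1-based) — 7 in total.

7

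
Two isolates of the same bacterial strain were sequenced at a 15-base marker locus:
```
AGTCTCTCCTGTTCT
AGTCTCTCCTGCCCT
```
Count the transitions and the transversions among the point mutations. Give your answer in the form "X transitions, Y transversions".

Mismatches (1-based):
base 12: T→C (pyrimidine→pyrimidine, transition)
base 13: T→C (pyrimidine→pyrimidine, transition)

2 transitions, 0 transversions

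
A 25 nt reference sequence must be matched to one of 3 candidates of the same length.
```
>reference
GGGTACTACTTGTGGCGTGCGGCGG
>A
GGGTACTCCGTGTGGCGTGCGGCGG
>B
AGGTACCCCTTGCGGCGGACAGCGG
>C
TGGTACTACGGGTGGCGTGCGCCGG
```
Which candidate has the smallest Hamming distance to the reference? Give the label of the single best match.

A

Hamming distances to reference — A: 2; B: 7; C: 4.
Smallest is A with 2 mismatches.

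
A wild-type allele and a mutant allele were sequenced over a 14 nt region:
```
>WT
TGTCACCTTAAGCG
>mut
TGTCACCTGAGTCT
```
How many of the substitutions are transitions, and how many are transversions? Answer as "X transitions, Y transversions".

Transitions (purine↔purine or pyrimidine↔pyrimidine): 11 A→G.
Transversions (purine↔pyrimidine): 9 T→G, 12 G→T, 14 G→T.

1 transition, 3 transversions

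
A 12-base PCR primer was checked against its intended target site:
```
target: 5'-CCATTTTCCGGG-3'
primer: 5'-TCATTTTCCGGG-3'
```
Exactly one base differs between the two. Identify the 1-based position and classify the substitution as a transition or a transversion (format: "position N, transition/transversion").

position 1, transition

Position 1 changes C→T. C is a pyrimidine and T is a pyrimidine, so this is a transition.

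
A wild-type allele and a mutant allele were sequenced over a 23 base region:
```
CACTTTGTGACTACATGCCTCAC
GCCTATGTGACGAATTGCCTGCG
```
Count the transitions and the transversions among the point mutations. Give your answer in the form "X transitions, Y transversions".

0 transitions, 9 transversions

Transitions (purine↔purine or pyrimidine↔pyrimidine): none.
Transversions (purine↔pyrimidine): 1 C→G, 2 A→C, 5 T→A, 12 T→G, 14 C→A, 15 A→T, 21 C→G, 22 A→C, 23 C→G.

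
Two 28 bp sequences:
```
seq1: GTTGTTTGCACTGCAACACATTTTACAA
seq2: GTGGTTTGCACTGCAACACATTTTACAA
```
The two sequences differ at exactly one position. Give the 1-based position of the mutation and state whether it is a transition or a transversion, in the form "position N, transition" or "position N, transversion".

position 3, transversion

The sequences differ only at position 3: T→G (pyrimidine→purine), a transversion.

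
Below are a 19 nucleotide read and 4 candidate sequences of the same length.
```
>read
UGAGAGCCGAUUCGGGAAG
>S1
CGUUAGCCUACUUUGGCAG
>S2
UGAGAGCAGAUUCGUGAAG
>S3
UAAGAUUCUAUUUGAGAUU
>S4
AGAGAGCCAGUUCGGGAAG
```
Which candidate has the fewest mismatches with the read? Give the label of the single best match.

S2

Hamming distances to read — S1: 8; S2: 2; S3: 8; S4: 3.
Smallest is S2 with 2 mismatches.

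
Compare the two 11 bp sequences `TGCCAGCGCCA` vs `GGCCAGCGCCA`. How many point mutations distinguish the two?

1

Mismatches (1-based): position 1: T→G.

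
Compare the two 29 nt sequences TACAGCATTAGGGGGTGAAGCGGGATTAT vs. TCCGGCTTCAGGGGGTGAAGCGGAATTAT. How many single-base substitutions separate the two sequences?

5

The sequences differ at positions 2, 4, 7, 9, 24 (1-based) — 5 in total.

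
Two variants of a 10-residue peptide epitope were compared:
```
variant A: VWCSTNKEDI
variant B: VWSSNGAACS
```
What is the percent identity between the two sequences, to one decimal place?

30.0%

Mismatches at positions 3, 5, 6, 7, 8, 9, 10 (1-based): 7 of 10.
Identical positions: 3/10 = 30% → 30.0%.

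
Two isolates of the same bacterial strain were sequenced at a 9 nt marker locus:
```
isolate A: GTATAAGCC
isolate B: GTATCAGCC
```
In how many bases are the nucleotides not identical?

1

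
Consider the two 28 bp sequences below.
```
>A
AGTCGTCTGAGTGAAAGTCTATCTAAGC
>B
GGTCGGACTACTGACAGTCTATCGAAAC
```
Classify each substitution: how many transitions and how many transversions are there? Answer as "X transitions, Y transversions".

Transitions (purine↔purine or pyrimidine↔pyrimidine): 1 A→G, 8 T→C, 27 G→A.
Transversions (purine↔pyrimidine): 6 T→G, 7 C→A, 9 G→T, 11 G→C, 15 A→C, 24 T→G.

3 transitions, 6 transversions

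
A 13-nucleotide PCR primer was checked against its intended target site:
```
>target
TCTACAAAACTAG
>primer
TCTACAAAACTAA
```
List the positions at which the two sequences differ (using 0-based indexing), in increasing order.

12

Scanning 0-based: 12: G/A.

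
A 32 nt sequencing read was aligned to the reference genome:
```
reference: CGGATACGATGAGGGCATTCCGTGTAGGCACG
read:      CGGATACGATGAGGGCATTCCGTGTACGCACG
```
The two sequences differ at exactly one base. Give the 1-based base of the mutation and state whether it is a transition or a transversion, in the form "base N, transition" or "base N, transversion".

The sequences differ only at base 27: G→C (purine→pyrimidine), a transversion.

base 27, transversion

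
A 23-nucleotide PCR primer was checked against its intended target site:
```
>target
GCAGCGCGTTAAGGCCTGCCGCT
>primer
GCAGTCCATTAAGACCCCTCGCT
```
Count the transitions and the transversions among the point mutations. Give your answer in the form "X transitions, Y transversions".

Transitions (purine↔purine or pyrimidine↔pyrimidine): 5 C→T, 8 G→A, 14 G→A, 17 T→C, 19 C→T.
Transversions (purine↔pyrimidine): 6 G→C, 18 G→C.

5 transitions, 2 transversions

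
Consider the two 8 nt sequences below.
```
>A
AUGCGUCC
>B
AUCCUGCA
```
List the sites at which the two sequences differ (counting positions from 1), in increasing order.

Differences at site 3 (G→C), site 5 (G→U), site 6 (U→G), site 8 (C→A).

3, 5, 6, 8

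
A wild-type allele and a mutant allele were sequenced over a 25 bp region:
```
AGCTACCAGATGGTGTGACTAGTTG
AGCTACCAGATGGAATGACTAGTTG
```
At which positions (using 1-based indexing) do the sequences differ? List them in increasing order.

Scanning 1-based: 14: T/A; 15: G/A.

14, 15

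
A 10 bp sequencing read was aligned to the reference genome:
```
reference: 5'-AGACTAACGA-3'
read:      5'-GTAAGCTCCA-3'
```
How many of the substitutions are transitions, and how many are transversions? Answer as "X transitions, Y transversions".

1 transition, 6 transversions

Transitions (purine↔purine or pyrimidine↔pyrimidine): 1 A→G.
Transversions (purine↔pyrimidine): 2 G→T, 4 C→A, 5 T→G, 6 A→C, 7 A→T, 9 G→C.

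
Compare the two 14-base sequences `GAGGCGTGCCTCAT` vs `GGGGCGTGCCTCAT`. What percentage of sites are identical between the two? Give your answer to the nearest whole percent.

Mismatch at position 2 (1-based): 1 of 14.
Identical positions: 13/14 = 92.86% → 93%.

93%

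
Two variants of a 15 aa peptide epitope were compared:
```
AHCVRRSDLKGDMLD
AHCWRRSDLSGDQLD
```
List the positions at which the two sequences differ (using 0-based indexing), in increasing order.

Differences at position 3 (V→W), position 9 (K→S), position 12 (M→Q).

3, 9, 12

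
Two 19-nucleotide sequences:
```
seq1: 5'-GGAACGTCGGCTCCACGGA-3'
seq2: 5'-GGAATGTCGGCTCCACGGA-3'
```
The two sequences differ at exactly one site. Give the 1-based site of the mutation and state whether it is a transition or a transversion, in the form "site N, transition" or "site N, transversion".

site 5, transition

Site 5 changes C→T. C is a pyrimidine and T is a pyrimidine, so this is a transition.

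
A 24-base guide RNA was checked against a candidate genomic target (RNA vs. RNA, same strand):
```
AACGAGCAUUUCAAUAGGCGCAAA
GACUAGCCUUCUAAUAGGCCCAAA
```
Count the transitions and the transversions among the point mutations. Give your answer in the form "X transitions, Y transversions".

3 transitions, 3 transversions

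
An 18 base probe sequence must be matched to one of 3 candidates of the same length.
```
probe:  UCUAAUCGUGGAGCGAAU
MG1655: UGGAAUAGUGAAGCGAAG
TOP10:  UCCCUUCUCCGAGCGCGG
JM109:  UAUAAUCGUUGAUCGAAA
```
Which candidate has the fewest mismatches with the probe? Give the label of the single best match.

JM109

Hamming distances to probe — MG1655: 5; TOP10: 9; JM109: 4.
Smallest is JM109 with 4 mismatches.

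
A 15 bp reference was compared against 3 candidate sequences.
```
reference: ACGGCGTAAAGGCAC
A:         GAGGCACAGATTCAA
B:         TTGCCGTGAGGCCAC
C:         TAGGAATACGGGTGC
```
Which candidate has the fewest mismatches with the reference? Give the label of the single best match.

B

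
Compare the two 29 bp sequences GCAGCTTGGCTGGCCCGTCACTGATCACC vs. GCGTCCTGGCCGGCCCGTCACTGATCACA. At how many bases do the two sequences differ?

5

Mismatches (1-based): base 3: A→G; base 4: G→T; base 6: T→C; base 11: T→C; base 29: C→A.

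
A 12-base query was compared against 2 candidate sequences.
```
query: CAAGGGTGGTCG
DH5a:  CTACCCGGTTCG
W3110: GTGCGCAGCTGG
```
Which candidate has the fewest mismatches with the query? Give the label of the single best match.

DH5a

Hamming distances to query — DH5a: 6; W3110: 8.
Smallest is DH5a with 6 mismatches.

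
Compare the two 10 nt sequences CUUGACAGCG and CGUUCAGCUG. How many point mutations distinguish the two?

7

Mismatches (1-based): base 2: U→G; base 4: G→U; base 5: A→C; base 6: C→A; base 7: A→G; base 8: G→C; base 9: C→U.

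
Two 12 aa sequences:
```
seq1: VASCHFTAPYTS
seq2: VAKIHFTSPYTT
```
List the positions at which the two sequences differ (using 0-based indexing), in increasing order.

2, 3, 7, 11

Scanning 0-based: 2: S/K; 3: C/I; 7: A/S; 11: S/T.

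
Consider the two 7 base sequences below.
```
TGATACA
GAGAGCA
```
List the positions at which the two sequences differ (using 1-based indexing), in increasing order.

Scanning 1-based: 1: T/G; 2: G/A; 3: A/G; 4: T/A; 5: A/G.

1, 2, 3, 4, 5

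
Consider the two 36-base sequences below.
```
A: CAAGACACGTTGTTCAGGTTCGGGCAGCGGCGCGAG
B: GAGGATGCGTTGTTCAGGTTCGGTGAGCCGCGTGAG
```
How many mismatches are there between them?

8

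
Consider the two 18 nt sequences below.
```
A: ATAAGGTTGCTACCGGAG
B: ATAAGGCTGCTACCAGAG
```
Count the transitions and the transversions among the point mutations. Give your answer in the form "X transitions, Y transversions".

2 transitions, 0 transversions

Mismatches (1-based):
base 7: T→C (pyrimidine→pyrimidine, transition)
base 15: G→A (purine→purine, transition)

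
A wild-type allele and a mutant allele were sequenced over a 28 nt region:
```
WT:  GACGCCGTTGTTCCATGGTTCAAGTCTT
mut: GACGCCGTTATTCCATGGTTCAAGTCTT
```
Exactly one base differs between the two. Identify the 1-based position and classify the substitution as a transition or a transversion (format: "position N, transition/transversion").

Position 10 changes G→A. G is a purine and A is a purine, so this is a transition.

position 10, transition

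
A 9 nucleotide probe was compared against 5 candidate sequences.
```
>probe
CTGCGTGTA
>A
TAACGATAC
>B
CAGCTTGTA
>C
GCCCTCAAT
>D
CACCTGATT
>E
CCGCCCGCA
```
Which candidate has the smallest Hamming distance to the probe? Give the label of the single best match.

A differs at 7 sites; B differs at 2 sites; C differs at 8 sites; D differs at 6 sites; E differs at 4 sites. The closest is B.

B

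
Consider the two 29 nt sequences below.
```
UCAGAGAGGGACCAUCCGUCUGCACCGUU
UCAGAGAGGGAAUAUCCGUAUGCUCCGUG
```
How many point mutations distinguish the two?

Comparing position by position, 5 sites differ: 12 (C/A), 13 (C/U), 20 (C/A), 24 (A/U), 29 (U/G).

5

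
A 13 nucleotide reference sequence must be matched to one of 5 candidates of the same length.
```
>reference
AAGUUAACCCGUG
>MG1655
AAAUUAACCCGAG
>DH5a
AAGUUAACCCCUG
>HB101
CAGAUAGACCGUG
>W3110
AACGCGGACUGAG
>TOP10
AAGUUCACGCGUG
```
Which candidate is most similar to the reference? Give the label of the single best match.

Hamming distances to reference — MG1655: 2; DH5a: 1; HB101: 4; W3110: 8; TOP10: 2.
Smallest is DH5a with 1 mismatch.

DH5a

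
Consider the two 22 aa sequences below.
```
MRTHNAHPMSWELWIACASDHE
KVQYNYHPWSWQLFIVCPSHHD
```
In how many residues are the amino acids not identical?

The sequences differ at residues 1, 2, 3, 4, 6, 9, 12, 14, 16, 18, 20, 22 (1-based) — 12 in total.

12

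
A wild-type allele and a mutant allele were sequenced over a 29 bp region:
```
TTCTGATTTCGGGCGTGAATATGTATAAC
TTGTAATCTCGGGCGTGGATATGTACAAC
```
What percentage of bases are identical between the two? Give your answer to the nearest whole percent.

83%

5 positions differ (3, 5, 8, 18, 26), so 24 of 29 match: 24/29 = 82.76%.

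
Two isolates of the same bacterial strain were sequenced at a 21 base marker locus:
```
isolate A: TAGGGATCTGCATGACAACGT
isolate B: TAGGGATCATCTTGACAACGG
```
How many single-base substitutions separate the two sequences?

4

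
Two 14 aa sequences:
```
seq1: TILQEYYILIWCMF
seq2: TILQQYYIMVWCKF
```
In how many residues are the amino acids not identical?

Mismatches (1-based): residue 5: E→Q; residue 9: L→M; residue 10: I→V; residue 13: M→K.

4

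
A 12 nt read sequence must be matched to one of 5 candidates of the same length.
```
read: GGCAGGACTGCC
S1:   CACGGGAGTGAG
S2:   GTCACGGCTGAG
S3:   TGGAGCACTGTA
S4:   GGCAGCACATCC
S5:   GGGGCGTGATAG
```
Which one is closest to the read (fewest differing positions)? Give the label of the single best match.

S4

S1 differs at 6 positions; S2 differs at 5 positions; S3 differs at 5 positions; S4 differs at 3 positions; S5 differs at 9 positions. The closest is S4.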